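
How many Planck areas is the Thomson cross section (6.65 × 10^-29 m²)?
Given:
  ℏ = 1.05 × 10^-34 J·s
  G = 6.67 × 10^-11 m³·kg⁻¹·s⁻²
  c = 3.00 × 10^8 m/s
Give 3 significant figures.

Planck area: A_P = ℏG/c³ = 2.59 × 10^-70 m².
6.65 × 10^-29 / 2.59 × 10^-70 = 2.56 × 10^41

2.56 × 10^41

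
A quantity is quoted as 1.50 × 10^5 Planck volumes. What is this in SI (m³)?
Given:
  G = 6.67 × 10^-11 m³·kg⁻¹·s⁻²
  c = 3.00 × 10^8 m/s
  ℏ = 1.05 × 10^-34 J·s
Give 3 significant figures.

6.27 × 10^-100 m³

One Planck volume: V_P = (ℏG/c³)^(3/2) = 4.18 × 10^-105 m³.
1.50 × 10^5 × 4.18 × 10^-105 m³ = 6.27 × 10^-100 m³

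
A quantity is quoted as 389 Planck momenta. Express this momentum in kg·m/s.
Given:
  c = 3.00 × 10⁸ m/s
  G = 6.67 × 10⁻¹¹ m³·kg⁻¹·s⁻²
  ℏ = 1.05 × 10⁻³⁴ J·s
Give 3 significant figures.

One Planck momentum: p_P = √(ℏc³/G) = 6.52 kg·m/s.
389 × 6.52 kg·m/s = 2.54 × 10³ kg·m/s

2.54 × 10³ kg·m/s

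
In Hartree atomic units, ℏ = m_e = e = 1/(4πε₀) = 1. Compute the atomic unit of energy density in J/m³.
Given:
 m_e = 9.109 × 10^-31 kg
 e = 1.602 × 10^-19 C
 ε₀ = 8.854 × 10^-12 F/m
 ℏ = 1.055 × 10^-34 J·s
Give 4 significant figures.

2.929 × 10^13 J/m³

Dimensional analysis gives u_au = E_h/a₀³ = m_e⁴e¹⁰/((4πε₀)⁵ℏ⁸).
E_h = 4.354 × 10^-18 J
a₀ = 5.297 × 10^-11 m
E_h/a₀³ = 2.929 × 10^13 J/m³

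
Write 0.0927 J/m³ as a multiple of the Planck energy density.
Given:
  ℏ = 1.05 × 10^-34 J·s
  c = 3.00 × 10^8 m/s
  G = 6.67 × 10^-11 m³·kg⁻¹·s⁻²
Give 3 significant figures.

Planck energy density: u_P = c⁷/(ℏG²) = 4.68 × 10^113 J/m³.
0.0927 / 4.68 × 10^113 = 1.98 × 10^-115

1.98 × 10^-115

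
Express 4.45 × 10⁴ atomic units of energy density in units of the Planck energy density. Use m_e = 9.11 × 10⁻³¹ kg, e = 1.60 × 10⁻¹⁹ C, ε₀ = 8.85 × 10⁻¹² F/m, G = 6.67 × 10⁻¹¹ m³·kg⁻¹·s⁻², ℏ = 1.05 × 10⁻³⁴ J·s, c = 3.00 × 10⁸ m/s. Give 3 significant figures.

atomic unit of energy density: u_au = E_h/a₀³ = m_e⁴e¹⁰/((4πε₀)⁵ℏ⁸) = 3.01 × 10¹³ J/m³
Planck energy density: u_P = c⁷/(ℏG²) = 4.68 × 10¹¹³ J/m³
4.45 × 10⁴ × 3.01 × 10¹³ / 4.68 × 10¹¹³ = 2.86 × 10⁻⁹⁶

2.86 × 10⁻⁹⁶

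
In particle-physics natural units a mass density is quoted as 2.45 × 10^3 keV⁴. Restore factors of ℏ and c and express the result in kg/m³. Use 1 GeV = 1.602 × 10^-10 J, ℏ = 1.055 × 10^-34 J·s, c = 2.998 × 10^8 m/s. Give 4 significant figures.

0.5674 kg/m³

Mass density is [E]/(c²[L]³) = [E]⁴/(ℏ³c⁵).
1 GeV⁴ → 1/(ℏ³c⁵) × (1 GeV in J)⁴ = 2.316 × 10^20 kg/m³.
Convert the energy scale: 2.45 × 10^3 keV⁴ = 2.45 × 10^-21 GeV⁴.
Result: 2.45 × 10^-21 × 2.316 × 10^20 = 0.5674 kg/m³.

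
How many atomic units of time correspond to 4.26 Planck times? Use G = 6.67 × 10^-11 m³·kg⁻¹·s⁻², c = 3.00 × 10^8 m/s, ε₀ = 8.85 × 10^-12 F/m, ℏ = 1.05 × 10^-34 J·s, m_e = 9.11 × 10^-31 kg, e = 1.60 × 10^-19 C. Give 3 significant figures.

Planck time: t_P = √(ℏG/c⁵) = 5.37 × 10^-44 s
atomic unit of time: τ_au = (4πε₀)²ℏ³/(m_e e⁴) = 2.40 × 10^-17 s
4.26 × 5.37 × 10^-44 / 2.40 × 10^-17 = 9.54 × 10^-27

9.54 × 10^-27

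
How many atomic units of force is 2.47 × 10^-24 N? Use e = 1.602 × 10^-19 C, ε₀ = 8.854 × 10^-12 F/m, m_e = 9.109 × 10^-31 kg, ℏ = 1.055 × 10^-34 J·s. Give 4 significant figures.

atomic unit of force: F_au = E_h/a₀ = m_e²e⁶/((4πε₀)³ℏ⁴) = 8.220 × 10^-8 N.
2.47 × 10^-24 / 8.220 × 10^-8 = 3.005 × 10^-17

3.005 × 10^-17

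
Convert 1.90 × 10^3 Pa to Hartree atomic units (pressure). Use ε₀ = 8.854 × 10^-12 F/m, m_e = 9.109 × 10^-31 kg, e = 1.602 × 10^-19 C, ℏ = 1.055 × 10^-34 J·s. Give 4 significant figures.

atomic unit of pressure: P_au = E_h/a₀³ = m_e⁴e¹⁰/((4πε₀)⁵ℏ⁸) = 2.929 × 10^13 Pa.
1.90 × 10^3 / 2.929 × 10^13 = 6.487 × 10^-11

6.487 × 10^-11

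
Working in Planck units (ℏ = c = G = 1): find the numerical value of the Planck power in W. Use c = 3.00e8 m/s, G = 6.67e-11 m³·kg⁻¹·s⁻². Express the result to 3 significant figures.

The unique combination of the constants set to 1 with dimensions of power is P_P = c⁵/G.
  = 2.43e42 / 6.67e-11
  = 3.64e52 W

3.64e52 W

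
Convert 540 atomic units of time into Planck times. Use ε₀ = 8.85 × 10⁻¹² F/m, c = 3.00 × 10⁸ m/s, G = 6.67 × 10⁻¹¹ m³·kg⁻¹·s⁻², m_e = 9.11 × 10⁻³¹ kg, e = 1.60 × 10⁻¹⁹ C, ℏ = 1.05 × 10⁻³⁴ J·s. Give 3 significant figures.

2.41 × 10²⁹

atomic unit of time: τ_au = (4πε₀)²ℏ³/(m_e e⁴) = 2.40 × 10⁻¹⁷ s
Planck time: t_P = √(ℏG/c⁵) = 5.37 × 10⁻⁴⁴ s
540 × 2.40 × 10⁻¹⁷ / 5.37 × 10⁻⁴⁴ = 2.41 × 10²⁹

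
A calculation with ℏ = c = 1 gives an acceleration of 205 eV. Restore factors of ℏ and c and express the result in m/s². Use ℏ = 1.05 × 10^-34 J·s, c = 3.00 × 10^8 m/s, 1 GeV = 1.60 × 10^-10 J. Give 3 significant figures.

Acceleration is [L]/[T]² = c·[E]/ℏ.
1 GeV → c/ℏ × (1 GeV in J) = 4.57 × 10^32 m/s².
Convert the energy scale: 205 eV = 2.05 × 10^-7 GeV.
Result: 2.05 × 10^-7 × 4.57 × 10^32 = 9.37 × 10^25 m/s².

9.37 × 10^25 m/s²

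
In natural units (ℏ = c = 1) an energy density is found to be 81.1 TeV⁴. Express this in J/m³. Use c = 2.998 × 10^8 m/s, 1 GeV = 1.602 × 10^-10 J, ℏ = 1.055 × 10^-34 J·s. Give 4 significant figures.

1.688 × 10^51 J/m³

[E]/[L]³ = [E]⁴/(ℏc)³; restore (ℏc)⁻³.
1 GeV⁴ → 1/(ℏc)³ × (1 GeV in J)⁴ = 2.082 × 10^37 J/m³.
Convert the energy scale: 81.1 TeV⁴ = 8.11 × 10^13 GeV⁴.
Result: 8.11 × 10^13 × 2.082 × 10^37 = 1.688 × 10^51 J/m³.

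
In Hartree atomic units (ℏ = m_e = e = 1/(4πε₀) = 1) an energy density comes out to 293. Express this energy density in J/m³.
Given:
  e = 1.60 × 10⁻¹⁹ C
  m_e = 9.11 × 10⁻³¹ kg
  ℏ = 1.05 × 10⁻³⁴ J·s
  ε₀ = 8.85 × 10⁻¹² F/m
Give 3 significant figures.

8.83 × 10¹⁵ J/m³

One atomic unit of energy density: u_au = E_h/a₀³ = m_e⁴e¹⁰/((4πε₀)⁵ℏ⁸) = 3.01 × 10¹³ J/m³.
293 × 3.01 × 10¹³ J/m³ = 8.83 × 10¹⁵ J/m³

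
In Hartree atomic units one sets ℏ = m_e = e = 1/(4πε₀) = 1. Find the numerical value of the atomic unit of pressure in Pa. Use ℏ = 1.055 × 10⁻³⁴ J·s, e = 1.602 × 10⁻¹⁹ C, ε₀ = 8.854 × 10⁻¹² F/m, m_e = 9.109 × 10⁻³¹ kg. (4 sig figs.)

2.929 × 10¹³ Pa

P_au = E_h/a₀³ = m_e⁴e¹⁰/((4πε₀)⁵ℏ⁸)
E_h = 4.354 × 10⁻¹⁸ J
a₀ = 5.297 × 10⁻¹¹ m
E_h/a₀³ = 2.929 × 10¹³ Pa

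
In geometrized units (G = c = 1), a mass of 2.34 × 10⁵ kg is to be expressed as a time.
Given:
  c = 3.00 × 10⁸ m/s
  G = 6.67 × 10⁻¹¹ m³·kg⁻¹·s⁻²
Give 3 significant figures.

Mass → time via G/c³.
2.34 × 10⁵ kg × (G/c³) = 5.78 × 10⁻³¹ s

5.78 × 10⁻³¹ s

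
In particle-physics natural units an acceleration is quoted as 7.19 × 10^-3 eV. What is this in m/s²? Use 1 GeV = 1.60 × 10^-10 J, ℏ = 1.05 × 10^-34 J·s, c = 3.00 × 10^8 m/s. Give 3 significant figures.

Acceleration is [L]/[T]² = c·[E]/ℏ.
1 GeV → c/ℏ × (1 GeV in J) = 4.57 × 10^32 m/s².
Convert the energy scale: 7.19 × 10^-3 eV = 7.19 × 10^-12 GeV.
Result: 7.19 × 10^-12 × 4.57 × 10^32 = 3.29 × 10^21 m/s².

3.29 × 10^21 m/s²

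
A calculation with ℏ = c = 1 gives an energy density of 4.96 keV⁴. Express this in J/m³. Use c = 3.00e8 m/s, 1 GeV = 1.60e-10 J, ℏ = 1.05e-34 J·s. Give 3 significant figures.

1.04e14 J/m³

[E]/[L]³ = [E]⁴/(ℏc)³; restore (ℏc)⁻³.
1 GeV⁴ → 1/(ℏc)³ × (1 GeV in J)⁴ = 2.10e37 J/m³.
Convert the energy scale: 4.96 keV⁴ = 4.96e-24 GeV⁴.
Result: 4.96e-24 × 2.10e37 = 1.04e14 J/m³.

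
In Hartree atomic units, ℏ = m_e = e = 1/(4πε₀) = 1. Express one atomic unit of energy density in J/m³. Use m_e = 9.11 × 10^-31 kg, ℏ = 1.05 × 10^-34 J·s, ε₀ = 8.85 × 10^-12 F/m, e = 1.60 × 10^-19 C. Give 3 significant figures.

The unique combination of the constants set to 1 with dimensions of energy density is u_au = E_h/a₀³ = m_e⁴e¹⁰/((4πε₀)⁵ℏ⁸).
E_h = 4.38 × 10^-18 J
a₀ = 5.26 × 10^-11 m
E_h/a₀³ = 3.01 × 10^13 J/m³

3.01 × 10^13 J/m³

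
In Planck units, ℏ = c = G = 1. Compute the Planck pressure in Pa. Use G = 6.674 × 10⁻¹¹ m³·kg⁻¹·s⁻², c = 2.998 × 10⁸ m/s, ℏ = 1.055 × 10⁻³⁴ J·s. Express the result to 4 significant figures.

4.632 × 10¹¹³ Pa

From ℏ = c = G = 1 the pressure scale is p_P = c⁷/(ℏG²).
  = 2.177 × 10⁵⁹ / 4.699 × 10⁻⁵⁵
  = 4.632 × 10¹¹³ Pa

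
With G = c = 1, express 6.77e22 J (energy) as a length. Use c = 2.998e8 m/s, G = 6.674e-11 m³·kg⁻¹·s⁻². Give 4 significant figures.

5.593e-22 m

Energy → length via G/c⁴.
6.77e22 J × (G/c⁴) = 5.593e-22 m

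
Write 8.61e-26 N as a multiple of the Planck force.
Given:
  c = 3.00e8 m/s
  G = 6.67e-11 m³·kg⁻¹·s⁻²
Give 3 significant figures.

Planck force: F_P = c⁴/G = 1.21e44 N.
8.61e-26 / 1.21e44 = 7.09e-70

7.09e-70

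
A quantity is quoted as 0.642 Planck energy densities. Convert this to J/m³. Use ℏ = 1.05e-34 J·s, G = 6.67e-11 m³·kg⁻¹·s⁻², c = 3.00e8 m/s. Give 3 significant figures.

3.01e113 J/m³

One Planck energy density: u_P = c⁷/(ℏG²) = 4.68e113 J/m³.
0.642 × 4.68e113 J/m³ = 3.01e113 J/m³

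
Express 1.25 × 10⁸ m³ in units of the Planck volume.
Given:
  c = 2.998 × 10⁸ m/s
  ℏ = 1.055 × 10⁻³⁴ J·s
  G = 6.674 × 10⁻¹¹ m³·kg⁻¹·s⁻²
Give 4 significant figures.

Planck volume: V_P = (ℏG/c³)^(3/2) = 4.224 × 10⁻¹⁰⁵ m³.
1.25 × 10⁸ / 4.224 × 10⁻¹⁰⁵ = 2.959 × 10¹¹²

2.959 × 10¹¹²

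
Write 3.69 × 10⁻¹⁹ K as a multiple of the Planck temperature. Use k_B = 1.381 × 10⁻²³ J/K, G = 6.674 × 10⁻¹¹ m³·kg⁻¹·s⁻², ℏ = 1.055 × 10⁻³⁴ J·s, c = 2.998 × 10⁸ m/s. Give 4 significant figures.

2.604 × 10⁻⁵¹

Planck temperature: T_P = √(ℏc⁵/G) / k_B = 1.417 × 10³² K.
3.69 × 10⁻¹⁹ / 1.417 × 10³² = 2.604 × 10⁻⁵¹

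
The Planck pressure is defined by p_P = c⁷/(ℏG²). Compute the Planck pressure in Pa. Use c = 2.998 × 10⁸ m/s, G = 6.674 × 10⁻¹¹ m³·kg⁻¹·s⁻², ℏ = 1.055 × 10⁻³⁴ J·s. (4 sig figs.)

p_P = c⁷/(ℏG²)
  = 2.177 × 10⁵⁹ / 4.699 × 10⁻⁵⁵
  = 4.632 × 10¹¹³ Pa

4.632 × 10¹¹³ Pa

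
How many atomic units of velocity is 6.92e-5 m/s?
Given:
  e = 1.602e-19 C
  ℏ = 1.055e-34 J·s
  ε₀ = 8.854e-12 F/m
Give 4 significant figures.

3.165e-11

atomic unit of velocity: v_au = e²/(4πε₀ℏ) = 2.186e6 m/s.
6.92e-5 / 2.186e6 = 3.165e-11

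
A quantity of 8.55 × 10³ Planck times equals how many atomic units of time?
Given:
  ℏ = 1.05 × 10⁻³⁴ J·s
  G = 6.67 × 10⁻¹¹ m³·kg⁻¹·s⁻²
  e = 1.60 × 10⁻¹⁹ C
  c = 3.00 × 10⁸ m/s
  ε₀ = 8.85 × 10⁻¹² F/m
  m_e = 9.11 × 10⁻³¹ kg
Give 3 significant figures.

Planck time: t_P = √(ℏG/c⁵) = 5.37 × 10⁻⁴⁴ s
atomic unit of time: τ_au = (4πε₀)²ℏ³/(m_e e⁴) = 2.40 × 10⁻¹⁷ s
8.55 × 10³ × 5.37 × 10⁻⁴⁴ / 2.40 × 10⁻¹⁷ = 1.91 × 10⁻²³

1.91 × 10⁻²³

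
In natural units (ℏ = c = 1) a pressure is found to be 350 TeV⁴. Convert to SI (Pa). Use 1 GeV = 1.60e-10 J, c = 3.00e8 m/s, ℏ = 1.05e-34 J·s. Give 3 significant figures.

Pressure is [E]/[L]³ = [E]⁴/(ℏc)³.
1 GeV⁴ → 1/(ℏc)³ × (1 GeV in J)⁴ = 2.10e37 Pa.
Convert the energy scale: 350 TeV⁴ = 3.50e14 GeV⁴.
Result: 3.50e14 × 2.10e37 = 7.34e51 Pa.

7.34e51 Pa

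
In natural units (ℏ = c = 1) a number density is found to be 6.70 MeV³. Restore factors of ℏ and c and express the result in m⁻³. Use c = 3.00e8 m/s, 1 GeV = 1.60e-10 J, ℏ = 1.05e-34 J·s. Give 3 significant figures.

Number density is [L]⁻³ = [E]³/(ℏc)³.
1 GeV³ → 1/(ℏc)³ × (1 GeV in J)³ = 1.31e47 m⁻³.
Convert the energy scale: 6.70 MeV³ = 6.70e-9 GeV³.
Result: 6.70e-9 × 1.31e47 = 8.78e38 m⁻³.

8.78e38 m⁻³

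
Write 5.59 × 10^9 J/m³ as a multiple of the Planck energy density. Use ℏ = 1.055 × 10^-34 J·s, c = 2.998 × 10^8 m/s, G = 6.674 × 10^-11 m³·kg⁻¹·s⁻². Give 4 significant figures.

1.207 × 10^-104

Planck energy density: u_P = c⁷/(ℏG²) = 4.632 × 10^113 J/m³.
5.59 × 10^9 / 4.632 × 10^113 = 1.207 × 10^-104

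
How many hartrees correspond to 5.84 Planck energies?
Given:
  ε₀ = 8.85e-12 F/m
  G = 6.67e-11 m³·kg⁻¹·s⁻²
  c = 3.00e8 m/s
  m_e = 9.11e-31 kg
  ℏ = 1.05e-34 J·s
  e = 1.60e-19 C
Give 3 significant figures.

Planck energy: E_P = √(ℏc⁵/G) = 1.96e9 J
hartree: E_h = m_e e⁴/(4πε₀ℏ)² = 4.38e-18 J
5.84 × 1.96e9 / 4.38e-18 = 2.61e27

2.61e27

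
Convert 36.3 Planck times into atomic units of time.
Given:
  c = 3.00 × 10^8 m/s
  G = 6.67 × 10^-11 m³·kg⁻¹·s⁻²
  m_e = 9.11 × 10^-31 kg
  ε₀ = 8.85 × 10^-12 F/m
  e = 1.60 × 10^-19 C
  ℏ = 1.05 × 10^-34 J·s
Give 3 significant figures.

Planck time: t_P = √(ℏG/c⁵) = 5.37 × 10^-44 s
atomic unit of time: τ_au = (4πε₀)²ℏ³/(m_e e⁴) = 2.40 × 10^-17 s
36.3 × 5.37 × 10^-44 / 2.40 × 10^-17 = 8.13 × 10^-26

8.13 × 10^-26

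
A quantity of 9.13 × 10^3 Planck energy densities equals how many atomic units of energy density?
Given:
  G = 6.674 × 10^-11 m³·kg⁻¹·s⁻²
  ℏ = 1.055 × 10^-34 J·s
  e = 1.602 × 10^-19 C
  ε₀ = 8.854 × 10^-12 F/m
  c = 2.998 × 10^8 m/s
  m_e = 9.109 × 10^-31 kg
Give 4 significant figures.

Planck energy density: u_P = c⁷/(ℏG²) = 4.632 × 10^113 J/m³
atomic unit of energy density: u_au = E_h/a₀³ = m_e⁴e¹⁰/((4πε₀)⁵ℏ⁸) = 2.929 × 10^13 J/m³
9.13 × 10^3 × 4.632 × 10^113 / 2.929 × 10^13 = 1.444 × 10^104

1.444 × 10^104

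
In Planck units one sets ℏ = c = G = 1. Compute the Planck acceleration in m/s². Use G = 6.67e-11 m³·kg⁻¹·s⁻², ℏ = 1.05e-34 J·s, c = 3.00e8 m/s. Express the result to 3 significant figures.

5.59e51 m/s²

a_P = √(c⁷/(ℏG))
  = √(3.12e103)
  = 5.59e51 m/s²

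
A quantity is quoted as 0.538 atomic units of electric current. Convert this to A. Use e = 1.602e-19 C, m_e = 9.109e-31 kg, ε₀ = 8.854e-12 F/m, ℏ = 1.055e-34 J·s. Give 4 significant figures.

3.557e-3 A

One atomic unit of electric current: I_au = e E_h/ℏ = m_e e⁵/((4πε₀)²ℏ³) = 6.612e-3 A.
0.538 × 6.612e-3 A = 3.557e-3 A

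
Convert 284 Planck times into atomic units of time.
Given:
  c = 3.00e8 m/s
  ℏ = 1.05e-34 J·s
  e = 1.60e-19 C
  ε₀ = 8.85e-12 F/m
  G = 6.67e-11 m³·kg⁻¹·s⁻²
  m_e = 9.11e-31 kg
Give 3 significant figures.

Planck time: t_P = √(ℏG/c⁵) = 5.37e-44 s
atomic unit of time: τ_au = (4πε₀)²ℏ³/(m_e e⁴) = 2.40e-17 s
284 × 5.37e-44 / 2.40e-17 = 6.36e-25

6.36e-25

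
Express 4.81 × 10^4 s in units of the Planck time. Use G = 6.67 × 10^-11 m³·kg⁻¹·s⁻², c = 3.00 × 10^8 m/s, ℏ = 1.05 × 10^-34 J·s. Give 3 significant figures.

8.96 × 10^47

Planck time: t_P = √(ℏG/c⁵) = 5.37 × 10^-44 s.
4.81 × 10^4 / 5.37 × 10^-44 = 8.96 × 10^47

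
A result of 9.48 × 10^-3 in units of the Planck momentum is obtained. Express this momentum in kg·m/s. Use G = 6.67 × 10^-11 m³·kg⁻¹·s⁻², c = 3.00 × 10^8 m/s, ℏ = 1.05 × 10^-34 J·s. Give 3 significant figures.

One Planck momentum: p_P = √(ℏc³/G) = 6.52 kg·m/s.
9.48 × 10^-3 × 6.52 kg·m/s = 0.0618 kg·m/s

0.0618 kg·m/s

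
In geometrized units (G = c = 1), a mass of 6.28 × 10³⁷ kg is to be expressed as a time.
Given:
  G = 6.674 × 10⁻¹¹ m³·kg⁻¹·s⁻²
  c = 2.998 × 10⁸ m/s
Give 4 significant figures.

Mass → time via G/c³.
6.28 × 10³⁷ kg × (G/c³) = 155.5 s

155.5 s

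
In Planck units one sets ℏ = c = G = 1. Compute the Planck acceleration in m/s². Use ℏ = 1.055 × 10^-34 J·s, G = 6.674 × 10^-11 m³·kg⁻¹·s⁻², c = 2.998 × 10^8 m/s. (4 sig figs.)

5.560 × 10^51 m/s²

a_P = √(c⁷/(ℏG))
  = √(3.092 × 10^103)
  = 5.560 × 10^51 m/s²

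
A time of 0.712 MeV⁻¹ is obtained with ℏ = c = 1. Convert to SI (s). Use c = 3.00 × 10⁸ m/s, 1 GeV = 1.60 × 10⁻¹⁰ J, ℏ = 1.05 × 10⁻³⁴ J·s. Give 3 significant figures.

A time is [E]⁻¹ in ℏ=c=1; restore one factor of ℏ.
1 GeV⁻¹ → ℏ × (1 GeV in J)⁻¹ = 6.56 × 10⁻²⁵ s.
Convert the energy scale: 0.712 MeV⁻¹ = 712 GeV⁻¹.
Result: 712 × 6.56 × 10⁻²⁵ = 4.67 × 10⁻²² s.

4.67 × 10⁻²² s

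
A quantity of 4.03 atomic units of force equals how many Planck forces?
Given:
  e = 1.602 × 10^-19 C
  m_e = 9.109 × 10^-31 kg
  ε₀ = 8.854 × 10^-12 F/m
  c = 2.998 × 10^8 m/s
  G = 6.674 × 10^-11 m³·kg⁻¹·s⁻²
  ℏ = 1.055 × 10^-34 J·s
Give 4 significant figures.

2.737 × 10^-51

atomic unit of force: F_au = E_h/a₀ = m_e²e⁶/((4πε₀)³ℏ⁴) = 8.220 × 10^-8 N
Planck force: F_P = c⁴/G = 1.210 × 10^44 N
4.03 × 8.220 × 10^-8 / 1.210 × 10^44 = 2.737 × 10^-51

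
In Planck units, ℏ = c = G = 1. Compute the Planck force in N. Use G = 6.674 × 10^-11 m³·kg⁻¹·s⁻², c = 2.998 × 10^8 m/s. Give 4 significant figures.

1.210 × 10^44 N

From ℏ = c = G = 1 the force scale is F_P = c⁴/G.
  = 8.078 × 10^33 / 6.674 × 10^-11
  = 1.210 × 10^44 N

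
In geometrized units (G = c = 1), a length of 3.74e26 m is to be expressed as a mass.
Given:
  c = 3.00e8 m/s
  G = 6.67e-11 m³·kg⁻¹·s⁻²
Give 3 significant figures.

5.05e53 kg

Length → mass via c²/G.
3.74e26 m × (c²/G) = 5.05e53 kg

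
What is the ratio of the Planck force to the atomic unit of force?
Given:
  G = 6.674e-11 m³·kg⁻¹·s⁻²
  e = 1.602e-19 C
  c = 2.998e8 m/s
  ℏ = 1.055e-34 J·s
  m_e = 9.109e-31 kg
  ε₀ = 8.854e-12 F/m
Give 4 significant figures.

Planck force: F_P = c⁴/G = 1.210e44 N
atomic unit of force: F_au = E_h/a₀ = m_e²e⁶/((4πε₀)³ℏ⁴) = 8.220e-8 N
ratio = 1.210e44 / 8.220e-8 = 1.473e51

1.473e51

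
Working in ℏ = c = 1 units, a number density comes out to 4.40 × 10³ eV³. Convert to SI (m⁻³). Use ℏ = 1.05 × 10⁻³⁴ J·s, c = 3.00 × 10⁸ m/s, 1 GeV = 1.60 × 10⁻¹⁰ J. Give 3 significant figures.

5.77 × 10²³ m⁻³

Number density is [L]⁻³ = [E]³/(ℏc)³.
1 GeV³ → 1/(ℏc)³ × (1 GeV in J)³ = 1.31 × 10⁴⁷ m⁻³.
Convert the energy scale: 4.40 × 10³ eV³ = 4.40 × 10⁻²⁴ GeV³.
Result: 4.40 × 10⁻²⁴ × 1.31 × 10⁴⁷ = 5.77 × 10²³ m⁻³.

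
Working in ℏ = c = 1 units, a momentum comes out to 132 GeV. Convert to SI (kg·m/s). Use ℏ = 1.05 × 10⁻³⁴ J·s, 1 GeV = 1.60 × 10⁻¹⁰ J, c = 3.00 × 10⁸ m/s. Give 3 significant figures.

7.04 × 10⁻¹⁷ kg·m/s

Momentum is [E]/c; divide by c.
1 GeV → 1/c × (1 GeV in J) = 5.33 × 10⁻¹⁹ kg·m/s.
Result: 132 × 5.33 × 10⁻¹⁹ = 7.04 × 10⁻¹⁷ kg·m/s.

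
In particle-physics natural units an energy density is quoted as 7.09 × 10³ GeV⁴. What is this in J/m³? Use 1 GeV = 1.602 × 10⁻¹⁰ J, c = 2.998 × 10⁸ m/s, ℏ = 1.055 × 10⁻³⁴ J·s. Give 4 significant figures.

[E]/[L]³ = [E]⁴/(ℏc)³; restore (ℏc)⁻³.
1 GeV⁴ → 1/(ℏc)³ × (1 GeV in J)⁴ = 2.082 × 10³⁷ J/m³.
Result: 7.09 × 10³ × 2.082 × 10³⁷ = 1.476 × 10⁴¹ J/m³.

1.476 × 10⁴¹ J/m³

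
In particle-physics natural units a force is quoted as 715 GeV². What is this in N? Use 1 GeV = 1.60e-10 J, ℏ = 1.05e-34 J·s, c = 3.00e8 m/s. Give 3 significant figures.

5.81e8 N

Force is [E]/[L] = [E]²/(ℏc); restore (ℏc)⁻¹.
1 GeV² → 1/(ℏc) × (1 GeV in J)² = 8.13e5 N.
Result: 715 × 8.13e5 = 5.81e8 N.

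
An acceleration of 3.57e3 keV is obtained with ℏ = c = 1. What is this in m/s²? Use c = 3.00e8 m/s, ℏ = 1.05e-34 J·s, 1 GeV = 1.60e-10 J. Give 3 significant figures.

1.63e30 m/s²

Acceleration is [L]/[T]² = c·[E]/ℏ.
1 GeV → c/ℏ × (1 GeV in J) = 4.57e32 m/s².
Convert the energy scale: 3.57e3 keV = 3.57e-3 GeV.
Result: 3.57e-3 × 4.57e32 = 1.63e30 m/s².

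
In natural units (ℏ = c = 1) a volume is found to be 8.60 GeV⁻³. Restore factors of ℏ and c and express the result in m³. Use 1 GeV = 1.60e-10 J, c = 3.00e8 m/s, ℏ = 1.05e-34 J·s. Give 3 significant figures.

6.56e-47 m³

Volume is [L]³ = [E]⁻³·(ℏc)³.
1 GeV⁻³ → (ℏc)³ × (1 GeV in J)⁻³ = 7.63e-48 m³.
Result: 8.60 × 7.63e-48 = 6.56e-47 m³.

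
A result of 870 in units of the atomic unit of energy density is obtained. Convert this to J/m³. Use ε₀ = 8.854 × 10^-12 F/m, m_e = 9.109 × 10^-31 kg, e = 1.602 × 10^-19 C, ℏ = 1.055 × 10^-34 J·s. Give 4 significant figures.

One atomic unit of energy density: u_au = E_h/a₀³ = m_e⁴e¹⁰/((4πε₀)⁵ℏ⁸) = 2.929 × 10^13 J/m³.
870 × 2.929 × 10^13 J/m³ = 2.548 × 10^16 J/m³

2.548 × 10^16 J/m³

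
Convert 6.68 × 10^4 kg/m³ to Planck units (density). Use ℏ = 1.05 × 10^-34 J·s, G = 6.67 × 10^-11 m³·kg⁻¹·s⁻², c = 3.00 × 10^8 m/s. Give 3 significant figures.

1.28 × 10^-92

Planck density: ρ_P = c⁵/(ℏG²) = 5.20 × 10^96 kg/m³.
6.68 × 10^4 / 5.20 × 10^96 = 1.28 × 10^-92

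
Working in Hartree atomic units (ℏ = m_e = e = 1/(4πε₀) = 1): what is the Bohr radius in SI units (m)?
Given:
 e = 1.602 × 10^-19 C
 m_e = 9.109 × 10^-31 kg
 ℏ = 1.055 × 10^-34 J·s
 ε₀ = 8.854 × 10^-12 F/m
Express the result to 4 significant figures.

5.297 × 10^-11 m

The unique combination of the constants set to 1 with dimensions of length is a₀ = 4πε₀ℏ²/(m_e e²).
  = 1.238 × 10^-78 / 2.338 × 10^-68
  = 5.297 × 10^-11 m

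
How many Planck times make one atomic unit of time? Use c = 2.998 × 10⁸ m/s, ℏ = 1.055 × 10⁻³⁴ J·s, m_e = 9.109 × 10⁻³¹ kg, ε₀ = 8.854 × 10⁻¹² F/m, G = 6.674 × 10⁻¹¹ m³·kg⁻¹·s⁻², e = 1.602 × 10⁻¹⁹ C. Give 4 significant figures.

4.494 × 10²⁶

atomic unit of time: τ_au = (4πε₀)²ℏ³/(m_e e⁴) = 2.423 × 10⁻¹⁷ s
Planck time: t_P = √(ℏG/c⁵) = 5.392 × 10⁻⁴⁴ s
ratio = 2.423 × 10⁻¹⁷ / 5.392 × 10⁻⁴⁴ = 4.494 × 10²⁶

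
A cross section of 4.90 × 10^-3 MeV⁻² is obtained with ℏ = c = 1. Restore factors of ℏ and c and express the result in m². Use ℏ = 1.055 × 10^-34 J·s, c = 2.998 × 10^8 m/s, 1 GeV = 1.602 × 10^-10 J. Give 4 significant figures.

Area is [L]² = [E]⁻²·(ℏc)²; restore (ℏc)².
1 GeV⁻² → (ℏc)² × (1 GeV in J)⁻² = 3.898 × 10^-32 m².
Convert the energy scale: 4.90 × 10^-3 MeV⁻² = 4.90 × 10^3 GeV⁻².
Result: 4.90 × 10^3 × 3.898 × 10^-32 = 1.910 × 10^-28 m².

1.910 × 10^-28 m²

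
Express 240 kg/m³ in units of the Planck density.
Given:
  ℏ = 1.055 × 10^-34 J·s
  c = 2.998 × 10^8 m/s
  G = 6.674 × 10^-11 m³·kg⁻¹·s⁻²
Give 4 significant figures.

Planck density: ρ_P = c⁵/(ℏG²) = 5.154 × 10^96 kg/m³.
240 / 5.154 × 10^96 = 4.657 × 10^-95

4.657 × 10^-95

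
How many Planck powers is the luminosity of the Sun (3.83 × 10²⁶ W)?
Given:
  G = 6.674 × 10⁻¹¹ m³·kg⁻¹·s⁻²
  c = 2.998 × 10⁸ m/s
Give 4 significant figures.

1.055 × 10⁻²⁶

Planck power: P_P = c⁵/G = 3.629 × 10⁵² W.
3.83 × 10²⁶ / 3.629 × 10⁵² = 1.055 × 10⁻²⁶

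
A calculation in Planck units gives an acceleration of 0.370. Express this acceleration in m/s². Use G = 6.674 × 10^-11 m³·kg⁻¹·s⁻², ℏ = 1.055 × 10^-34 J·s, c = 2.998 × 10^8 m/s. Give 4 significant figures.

2.057 × 10^51 m/s²

One Planck acceleration: a_P = √(c⁷/(ℏG)) = 5.560 × 10^51 m/s².
0.370 × 5.560 × 10^51 m/s² = 2.057 × 10^51 m/s²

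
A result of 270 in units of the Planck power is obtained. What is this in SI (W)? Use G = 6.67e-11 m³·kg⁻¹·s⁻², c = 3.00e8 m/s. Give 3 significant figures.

9.84e54 W

One Planck power: P_P = c⁵/G = 3.64e52 W.
270 × 3.64e52 W = 9.84e54 W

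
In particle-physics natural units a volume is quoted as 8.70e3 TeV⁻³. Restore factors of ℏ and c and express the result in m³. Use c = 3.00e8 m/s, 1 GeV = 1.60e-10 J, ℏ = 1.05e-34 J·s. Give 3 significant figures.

Volume is [L]³ = [E]⁻³·(ℏc)³.
1 GeV⁻³ → (ℏc)³ × (1 GeV in J)⁻³ = 7.63e-48 m³.
Convert the energy scale: 8.70e3 TeV⁻³ = 8.70e-6 GeV⁻³.
Result: 8.70e-6 × 7.63e-48 = 6.64e-53 m³.

6.64e-53 m³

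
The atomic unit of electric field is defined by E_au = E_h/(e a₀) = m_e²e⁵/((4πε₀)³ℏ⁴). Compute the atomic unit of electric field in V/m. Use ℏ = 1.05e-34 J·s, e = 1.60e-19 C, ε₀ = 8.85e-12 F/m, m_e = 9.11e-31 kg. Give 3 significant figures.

5.20e11 V/m

E_au = E_h/(e a₀) = m_e²e⁵/((4πε₀)³ℏ⁴)
E_h = 4.38e-18 J
a₀ = 5.26e-11 m
E_h/(e·a₀) = 5.20e11 V/m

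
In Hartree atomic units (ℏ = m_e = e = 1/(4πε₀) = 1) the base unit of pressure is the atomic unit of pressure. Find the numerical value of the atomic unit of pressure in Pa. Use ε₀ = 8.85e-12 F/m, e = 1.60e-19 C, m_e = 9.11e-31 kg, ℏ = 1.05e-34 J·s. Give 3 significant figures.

3.01e13 Pa

P_au = E_h/a₀³ = m_e⁴e¹⁰/((4πε₀)⁵ℏ⁸)
E_h = 4.38e-18 J
a₀ = 5.26e-11 m
E_h/a₀³ = 3.01e13 Pa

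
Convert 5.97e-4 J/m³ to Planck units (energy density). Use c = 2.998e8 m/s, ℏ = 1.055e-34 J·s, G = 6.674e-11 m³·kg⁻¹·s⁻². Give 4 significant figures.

1.289e-117

Planck energy density: u_P = c⁷/(ℏG²) = 4.632e113 J/m³.
5.97e-4 / 4.632e113 = 1.289e-117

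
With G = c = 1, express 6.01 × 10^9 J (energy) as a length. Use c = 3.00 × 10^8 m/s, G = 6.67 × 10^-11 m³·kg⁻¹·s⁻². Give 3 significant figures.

4.95 × 10^-35 m

Energy → length via G/c⁴.
6.01 × 10^9 J × (G/c⁴) = 4.95 × 10^-35 m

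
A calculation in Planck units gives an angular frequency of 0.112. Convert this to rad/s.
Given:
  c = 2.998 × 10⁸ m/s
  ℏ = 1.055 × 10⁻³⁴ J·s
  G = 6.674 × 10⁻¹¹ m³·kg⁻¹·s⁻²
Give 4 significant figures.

One Planck angular frequency: ω_P = √(c⁵/(ℏG)) = 1.855 × 10⁴³ rad/s.
0.112 × 1.855 × 10⁴³ rad/s = 2.077 × 10⁴² rad/s

2.077 × 10⁴² rad/s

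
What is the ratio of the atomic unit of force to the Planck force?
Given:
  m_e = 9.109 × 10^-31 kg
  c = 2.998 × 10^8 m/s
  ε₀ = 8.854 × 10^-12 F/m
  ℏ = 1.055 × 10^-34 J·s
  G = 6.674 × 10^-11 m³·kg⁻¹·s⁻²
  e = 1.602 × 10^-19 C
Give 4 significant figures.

atomic unit of force: F_au = E_h/a₀ = m_e²e⁶/((4πε₀)³ℏ⁴) = 8.220 × 10^-8 N
Planck force: F_P = c⁴/G = 1.210 × 10^44 N
ratio = 8.220 × 10^-8 / 1.210 × 10^44 = 6.791 × 10^-52

6.791 × 10^-52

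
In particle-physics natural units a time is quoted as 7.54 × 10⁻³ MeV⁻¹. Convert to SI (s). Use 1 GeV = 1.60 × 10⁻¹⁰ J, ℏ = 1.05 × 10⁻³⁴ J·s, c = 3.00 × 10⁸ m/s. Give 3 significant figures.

4.95 × 10⁻²⁴ s

A time is [E]⁻¹ in ℏ=c=1; restore one factor of ℏ.
1 GeV⁻¹ → ℏ × (1 GeV in J)⁻¹ = 6.56 × 10⁻²⁵ s.
Convert the energy scale: 7.54 × 10⁻³ MeV⁻¹ = 7.54 GeV⁻¹.
Result: 7.54 × 6.56 × 10⁻²⁵ = 4.95 × 10⁻²⁴ s.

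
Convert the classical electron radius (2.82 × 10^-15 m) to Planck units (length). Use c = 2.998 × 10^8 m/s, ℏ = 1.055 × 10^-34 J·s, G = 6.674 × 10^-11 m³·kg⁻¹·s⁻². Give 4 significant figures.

Planck length: ℓ_P = √(ℏG/c³) = 1.616 × 10^-35 m.
2.82 × 10^-15 / 1.616 × 10^-35 = 1.745 × 10^20

1.745 × 10^20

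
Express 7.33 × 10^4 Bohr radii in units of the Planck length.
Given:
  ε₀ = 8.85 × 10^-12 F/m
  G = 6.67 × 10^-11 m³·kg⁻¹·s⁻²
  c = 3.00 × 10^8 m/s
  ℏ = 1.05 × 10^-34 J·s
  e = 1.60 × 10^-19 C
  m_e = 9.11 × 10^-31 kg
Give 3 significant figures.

2.39 × 10^29

Bohr radius: a₀ = 4πε₀ℏ²/(m_e e²) = 5.26 × 10^-11 m
Planck length: ℓ_P = √(ℏG/c³) = 1.61 × 10^-35 m
7.33 × 10^4 × 5.26 × 10^-11 / 1.61 × 10^-35 = 2.39 × 10^29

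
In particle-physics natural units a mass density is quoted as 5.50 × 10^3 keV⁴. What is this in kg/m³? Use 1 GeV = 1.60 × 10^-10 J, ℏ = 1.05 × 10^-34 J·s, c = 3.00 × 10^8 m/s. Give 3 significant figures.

Mass density is [E]/(c²[L]³) = [E]⁴/(ℏ³c⁵).
1 GeV⁴ → 1/(ℏ³c⁵) × (1 GeV in J)⁴ = 2.33 × 10^20 kg/m³.
Convert the energy scale: 5.50 × 10^3 keV⁴ = 5.50 × 10^-21 GeV⁴.
Result: 5.50 × 10^-21 × 2.33 × 10^20 = 1.28 kg/m³.

1.28 kg/m³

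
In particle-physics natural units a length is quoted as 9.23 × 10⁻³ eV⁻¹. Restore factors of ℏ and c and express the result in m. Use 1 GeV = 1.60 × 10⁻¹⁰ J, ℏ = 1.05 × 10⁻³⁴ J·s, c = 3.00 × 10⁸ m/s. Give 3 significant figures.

A length is [E]⁻¹ in ℏ=c=1; restore one factor of ℏc.
1 GeV⁻¹ → ℏc × (1 GeV in J)⁻¹ = 1.97 × 10⁻¹⁶ m.
Convert the energy scale: 9.23 × 10⁻³ eV⁻¹ = 9.23 × 10⁶ GeV⁻¹.
Result: 9.23 × 10⁶ × 1.97 × 10⁻¹⁶ = 1.82 × 10⁻⁹ m.

1.82 × 10⁻⁹ m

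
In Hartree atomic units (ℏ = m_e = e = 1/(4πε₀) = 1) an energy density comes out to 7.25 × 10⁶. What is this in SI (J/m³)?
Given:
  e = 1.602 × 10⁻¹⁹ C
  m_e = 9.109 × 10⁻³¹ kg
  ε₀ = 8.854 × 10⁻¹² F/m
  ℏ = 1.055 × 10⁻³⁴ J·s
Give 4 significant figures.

One atomic unit of energy density: u_au = E_h/a₀³ = m_e⁴e¹⁰/((4πε₀)⁵ℏ⁸) = 2.929 × 10¹³ J/m³.
7.25 × 10⁶ × 2.929 × 10¹³ J/m³ = 2.124 × 10²⁰ J/m³

2.124 × 10²⁰ J/m³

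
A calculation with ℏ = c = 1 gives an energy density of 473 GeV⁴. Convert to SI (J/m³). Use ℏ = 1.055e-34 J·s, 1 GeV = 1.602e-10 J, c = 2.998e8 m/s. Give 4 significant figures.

[E]/[L]³ = [E]⁴/(ℏc)³; restore (ℏc)⁻³.
1 GeV⁴ → 1/(ℏc)³ × (1 GeV in J)⁴ = 2.082e37 J/m³.
Result: 473 × 2.082e37 = 9.846e39 J/m³.

9.846e39 J/m³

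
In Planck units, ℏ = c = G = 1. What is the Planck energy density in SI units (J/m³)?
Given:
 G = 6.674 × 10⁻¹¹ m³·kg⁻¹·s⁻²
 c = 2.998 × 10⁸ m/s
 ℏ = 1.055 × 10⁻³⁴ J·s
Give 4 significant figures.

From ℏ = c = G = 1 the energy density scale is u_P = c⁷/(ℏG²).
  = 2.177 × 10⁵⁹ / 4.699 × 10⁻⁵⁵
  = 4.632 × 10¹¹³ J/m³

4.632 × 10¹¹³ J/m³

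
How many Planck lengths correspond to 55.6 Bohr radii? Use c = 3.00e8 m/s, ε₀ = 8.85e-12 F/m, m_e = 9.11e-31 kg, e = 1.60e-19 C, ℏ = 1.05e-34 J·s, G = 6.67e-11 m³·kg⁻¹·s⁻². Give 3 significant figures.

1.81e26

Bohr radius: a₀ = 4πε₀ℏ²/(m_e e²) = 5.26e-11 m
Planck length: ℓ_P = √(ℏG/c³) = 1.61e-35 m
55.6 × 5.26e-11 / 1.61e-35 = 1.81e26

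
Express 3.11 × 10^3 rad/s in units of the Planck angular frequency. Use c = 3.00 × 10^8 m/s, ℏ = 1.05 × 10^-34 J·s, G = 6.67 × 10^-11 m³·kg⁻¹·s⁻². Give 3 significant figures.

Planck angular frequency: ω_P = √(c⁵/(ℏG)) = 1.86 × 10^43 rad/s.
3.11 × 10^3 / 1.86 × 10^43 = 1.67 × 10^-40

1.67 × 10^-40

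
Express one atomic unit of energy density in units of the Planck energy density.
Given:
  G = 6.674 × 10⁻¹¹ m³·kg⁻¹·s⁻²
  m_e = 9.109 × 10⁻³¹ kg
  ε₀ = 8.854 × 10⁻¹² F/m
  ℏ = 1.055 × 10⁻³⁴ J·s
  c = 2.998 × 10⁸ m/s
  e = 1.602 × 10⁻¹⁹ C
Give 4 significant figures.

6.323 × 10⁻¹⁰¹

atomic unit of energy density: u_au = E_h/a₀³ = m_e⁴e¹⁰/((4πε₀)⁵ℏ⁸) = 2.929 × 10¹³ J/m³
Planck energy density: u_P = c⁷/(ℏG²) = 4.632 × 10¹¹³ J/m³
ratio = 2.929 × 10¹³ / 4.632 × 10¹¹³ = 6.323 × 10⁻¹⁰¹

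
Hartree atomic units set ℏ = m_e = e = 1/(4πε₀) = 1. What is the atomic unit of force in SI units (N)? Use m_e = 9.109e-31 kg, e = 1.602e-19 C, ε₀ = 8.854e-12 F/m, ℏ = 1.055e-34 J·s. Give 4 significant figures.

8.220e-8 N

Dimensional analysis gives F_au = E_h/a₀ = m_e²e⁶/((4πε₀)³ℏ⁴).
E_h = 4.354e-18 J
a₀ = 5.297e-11 m
E_h/a₀ = 8.220e-8 N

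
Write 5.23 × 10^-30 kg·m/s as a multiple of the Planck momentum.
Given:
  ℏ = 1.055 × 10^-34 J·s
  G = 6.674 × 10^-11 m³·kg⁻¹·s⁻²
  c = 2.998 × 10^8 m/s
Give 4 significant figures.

8.013 × 10^-31

Planck momentum: p_P = √(ℏc³/G) = 6.527 kg·m/s.
5.23 × 10^-30 / 6.527 = 8.013 × 10^-31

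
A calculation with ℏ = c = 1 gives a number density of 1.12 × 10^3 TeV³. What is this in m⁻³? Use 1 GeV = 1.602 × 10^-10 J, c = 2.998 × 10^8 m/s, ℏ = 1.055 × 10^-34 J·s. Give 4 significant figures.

1.455 × 10^59 m⁻³

Number density is [L]⁻³ = [E]³/(ℏc)³.
1 GeV³ → 1/(ℏc)³ × (1 GeV in J)³ = 1.299 × 10^47 m⁻³.
Convert the energy scale: 1.12 × 10^3 TeV³ = 1.12 × 10^12 GeV³.
Result: 1.12 × 10^12 × 1.299 × 10^47 = 1.455 × 10^59 m⁻³.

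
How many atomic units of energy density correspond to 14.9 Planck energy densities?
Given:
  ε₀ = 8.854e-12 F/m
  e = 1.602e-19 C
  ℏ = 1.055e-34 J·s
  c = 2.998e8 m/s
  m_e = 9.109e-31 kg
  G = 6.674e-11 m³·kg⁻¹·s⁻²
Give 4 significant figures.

2.356e101

Planck energy density: u_P = c⁷/(ℏG²) = 4.632e113 J/m³
atomic unit of energy density: u_au = E_h/a₀³ = m_e⁴e¹⁰/((4πε₀)⁵ℏ⁸) = 2.929e13 J/m³
14.9 × 4.632e113 / 2.929e13 = 2.356e101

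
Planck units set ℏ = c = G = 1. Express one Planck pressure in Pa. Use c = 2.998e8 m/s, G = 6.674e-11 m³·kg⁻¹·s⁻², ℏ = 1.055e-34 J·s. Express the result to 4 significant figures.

From ℏ = c = G = 1 the pressure scale is p_P = c⁷/(ℏG²).
  = 2.177e59 / 4.699e-55
  = 4.632e113 Pa

4.632e113 Pa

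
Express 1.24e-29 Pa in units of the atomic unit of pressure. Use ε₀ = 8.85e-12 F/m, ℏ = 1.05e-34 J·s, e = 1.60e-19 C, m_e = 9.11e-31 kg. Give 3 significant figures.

atomic unit of pressure: P_au = E_h/a₀³ = m_e⁴e¹⁰/((4πε₀)⁵ℏ⁸) = 3.01e13 Pa.
1.24e-29 / 3.01e13 = 4.12e-43

4.12e-43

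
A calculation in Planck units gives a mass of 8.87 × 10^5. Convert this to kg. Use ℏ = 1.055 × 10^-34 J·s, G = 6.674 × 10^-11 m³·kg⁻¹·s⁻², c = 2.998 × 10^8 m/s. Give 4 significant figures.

0.01931 kg

One Planck mass: m_P = √(ℏc/G) = 2.177 × 10^-8 kg.
8.87 × 10^5 × 2.177 × 10^-8 kg = 0.01931 kg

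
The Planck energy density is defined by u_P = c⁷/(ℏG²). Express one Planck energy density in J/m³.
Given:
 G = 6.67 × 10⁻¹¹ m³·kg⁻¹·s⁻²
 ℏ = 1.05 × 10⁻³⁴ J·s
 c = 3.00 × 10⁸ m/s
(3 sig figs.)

4.68 × 10¹¹³ J/m³

u_P = c⁷/(ℏG²)
  = 2.19 × 10⁵⁹ / 4.67 × 10⁻⁵⁵
  = 4.68 × 10¹¹³ J/m³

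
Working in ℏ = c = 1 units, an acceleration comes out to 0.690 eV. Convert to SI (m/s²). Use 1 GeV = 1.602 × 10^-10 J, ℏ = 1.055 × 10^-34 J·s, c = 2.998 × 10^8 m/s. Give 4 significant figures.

Acceleration is [L]/[T]² = c·[E]/ℏ.
1 GeV → c/ℏ × (1 GeV in J) = 4.552 × 10^32 m/s².
Convert the energy scale: 0.690 eV = 6.90 × 10^-10 GeV.
Result: 6.90 × 10^-10 × 4.552 × 10^32 = 3.141 × 10^23 m/s².

3.141 × 10^23 m/s²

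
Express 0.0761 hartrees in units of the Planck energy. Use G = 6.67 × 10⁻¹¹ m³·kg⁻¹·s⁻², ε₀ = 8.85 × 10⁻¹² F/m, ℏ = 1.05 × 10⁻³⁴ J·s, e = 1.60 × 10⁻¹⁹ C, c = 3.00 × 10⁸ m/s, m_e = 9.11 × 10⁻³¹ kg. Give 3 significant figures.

hartree: E_h = m_e e⁴/(4πε₀ℏ)² = 4.38 × 10⁻¹⁸ J
Planck energy: E_P = √(ℏc⁵/G) = 1.96 × 10⁹ J
0.0761 × 4.38 × 10⁻¹⁸ / 1.96 × 10⁹ = 1.70 × 10⁻²⁸

1.70 × 10⁻²⁸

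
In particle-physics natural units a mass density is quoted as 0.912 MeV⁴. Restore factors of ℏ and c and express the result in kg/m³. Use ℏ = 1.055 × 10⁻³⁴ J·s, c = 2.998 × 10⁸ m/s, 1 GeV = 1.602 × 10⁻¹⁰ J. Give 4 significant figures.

Mass density is [E]/(c²[L]³) = [E]⁴/(ℏ³c⁵).
1 GeV⁴ → 1/(ℏ³c⁵) × (1 GeV in J)⁴ = 2.316 × 10²⁰ kg/m³.
Convert the energy scale: 0.912 MeV⁴ = 9.12 × 10⁻¹³ GeV⁴.
Result: 9.12 × 10⁻¹³ × 2.316 × 10²⁰ = 2.112 × 10⁸ kg/m³.

2.112 × 10⁸ kg/m³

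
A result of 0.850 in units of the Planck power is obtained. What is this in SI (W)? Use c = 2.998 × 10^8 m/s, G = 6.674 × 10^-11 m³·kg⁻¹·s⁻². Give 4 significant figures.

One Planck power: P_P = c⁵/G = 3.629 × 10^52 W.
0.850 × 3.629 × 10^52 W = 3.085 × 10^52 W

3.085 × 10^52 W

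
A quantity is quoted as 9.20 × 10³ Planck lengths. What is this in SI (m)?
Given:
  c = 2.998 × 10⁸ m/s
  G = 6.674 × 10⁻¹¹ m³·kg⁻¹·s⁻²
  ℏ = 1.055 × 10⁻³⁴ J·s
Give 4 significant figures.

1.487 × 10⁻³¹ m

One Planck length: ℓ_P = √(ℏG/c³) = 1.616 × 10⁻³⁵ m.
9.20 × 10³ × 1.616 × 10⁻³⁵ m = 1.487 × 10⁻³¹ m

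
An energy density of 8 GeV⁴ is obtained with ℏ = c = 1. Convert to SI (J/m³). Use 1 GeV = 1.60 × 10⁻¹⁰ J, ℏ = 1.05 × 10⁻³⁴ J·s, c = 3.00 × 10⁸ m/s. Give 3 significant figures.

1.68 × 10³⁸ J/m³

[E]/[L]³ = [E]⁴/(ℏc)³; restore (ℏc)⁻³.
1 GeV⁴ → 1/(ℏc)³ × (1 GeV in J)⁴ = 2.10 × 10³⁷ J/m³.
Result: 8 × 2.10 × 10³⁷ = 1.68 × 10³⁸ J/m³.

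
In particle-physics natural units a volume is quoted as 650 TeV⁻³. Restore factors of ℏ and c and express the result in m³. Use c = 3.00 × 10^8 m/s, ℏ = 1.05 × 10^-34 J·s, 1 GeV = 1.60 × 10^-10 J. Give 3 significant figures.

4.96 × 10^-54 m³

Volume is [L]³ = [E]⁻³·(ℏc)³.
1 GeV⁻³ → (ℏc)³ × (1 GeV in J)⁻³ = 7.63 × 10^-48 m³.
Convert the energy scale: 650 TeV⁻³ = 6.50 × 10^-7 GeV⁻³.
Result: 6.50 × 10^-7 × 7.63 × 10^-48 = 4.96 × 10^-54 m³.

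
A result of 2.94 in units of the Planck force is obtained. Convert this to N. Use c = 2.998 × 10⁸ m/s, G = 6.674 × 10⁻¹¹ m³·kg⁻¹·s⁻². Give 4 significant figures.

One Planck force: F_P = c⁴/G = 1.210 × 10⁴⁴ N.
2.94 × 1.210 × 10⁴⁴ N = 3.559 × 10⁴⁴ N

3.559 × 10⁴⁴ N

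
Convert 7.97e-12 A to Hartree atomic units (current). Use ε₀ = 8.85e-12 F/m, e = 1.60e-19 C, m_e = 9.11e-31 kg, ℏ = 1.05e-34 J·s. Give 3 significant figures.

atomic unit of electric current: I_au = e E_h/ℏ = m_e e⁵/((4πε₀)²ℏ³) = 6.67e-3 A.
7.97e-12 / 6.67e-3 = 1.19e-9

1.19e-9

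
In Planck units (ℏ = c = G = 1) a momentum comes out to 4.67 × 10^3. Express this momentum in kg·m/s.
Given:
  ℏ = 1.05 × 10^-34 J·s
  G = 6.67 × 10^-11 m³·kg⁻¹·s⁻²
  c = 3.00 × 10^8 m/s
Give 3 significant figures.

3.04 × 10^4 kg·m/s

One Planck momentum: p_P = √(ℏc³/G) = 6.52 kg·m/s.
4.67 × 10^3 × 6.52 kg·m/s = 3.04 × 10^4 kg·m/s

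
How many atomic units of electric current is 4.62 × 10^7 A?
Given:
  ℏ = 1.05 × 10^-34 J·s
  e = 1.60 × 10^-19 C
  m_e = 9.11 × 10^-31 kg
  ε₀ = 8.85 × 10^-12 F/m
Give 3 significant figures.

atomic unit of electric current: I_au = e E_h/ℏ = m_e e⁵/((4πε₀)²ℏ³) = 6.67 × 10^-3 A.
4.62 × 10^7 / 6.67 × 10^-3 = 6.92 × 10^9

6.92 × 10^9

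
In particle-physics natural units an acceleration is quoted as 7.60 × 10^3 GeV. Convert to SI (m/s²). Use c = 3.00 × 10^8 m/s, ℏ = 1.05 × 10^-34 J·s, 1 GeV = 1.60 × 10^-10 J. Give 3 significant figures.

3.47 × 10^36 m/s²

Acceleration is [L]/[T]² = c·[E]/ℏ.
1 GeV → c/ℏ × (1 GeV in J) = 4.57 × 10^32 m/s².
Result: 7.60 × 10^3 × 4.57 × 10^32 = 3.47 × 10^36 m/s².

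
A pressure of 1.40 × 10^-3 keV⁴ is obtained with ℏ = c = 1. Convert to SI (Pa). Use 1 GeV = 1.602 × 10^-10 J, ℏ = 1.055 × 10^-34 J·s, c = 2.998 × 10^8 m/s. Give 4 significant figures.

2.914 × 10^10 Pa

Pressure is [E]/[L]³ = [E]⁴/(ℏc)³.
1 GeV⁴ → 1/(ℏc)³ × (1 GeV in J)⁴ = 2.082 × 10^37 Pa.
Convert the energy scale: 1.40 × 10^-3 keV⁴ = 1.40 × 10^-27 GeV⁴.
Result: 1.40 × 10^-27 × 2.082 × 10^37 = 2.914 × 10^10 Pa.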